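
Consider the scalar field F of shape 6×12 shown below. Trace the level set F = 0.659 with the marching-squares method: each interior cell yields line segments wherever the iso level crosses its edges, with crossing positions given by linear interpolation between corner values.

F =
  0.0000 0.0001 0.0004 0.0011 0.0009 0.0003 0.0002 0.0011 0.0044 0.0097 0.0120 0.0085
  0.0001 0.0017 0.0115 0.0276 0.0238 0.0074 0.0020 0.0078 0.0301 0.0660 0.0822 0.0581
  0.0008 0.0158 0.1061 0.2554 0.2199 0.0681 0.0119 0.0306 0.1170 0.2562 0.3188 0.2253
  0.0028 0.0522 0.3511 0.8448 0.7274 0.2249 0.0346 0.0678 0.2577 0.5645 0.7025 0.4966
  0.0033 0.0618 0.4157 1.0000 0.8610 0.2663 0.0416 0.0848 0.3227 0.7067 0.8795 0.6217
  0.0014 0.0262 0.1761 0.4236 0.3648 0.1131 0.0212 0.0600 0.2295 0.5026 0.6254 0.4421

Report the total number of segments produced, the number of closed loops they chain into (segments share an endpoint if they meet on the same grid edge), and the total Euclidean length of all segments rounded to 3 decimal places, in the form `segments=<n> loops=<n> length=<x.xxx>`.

segments=16 loops=2 length=11.862

cell (2,2): code 0100 → (2.685,3.000)–(3.000,2.624)
cell (2,3): code 1100 → (2.865,4.000)–(2.685,3.000)
cell (2,4): code 1000 → (3.000,4.136)–(2.865,4.000)
cell (2,9): code 0100 → (2.887,10.000)–(3.000,9.685)
cell (2,10): code 1000 → (3.000,10.211)–(2.887,10.000)
cell (3,2): code 0110 → (3.000,2.624)–(4.000,2.416)
cell (3,4): code 1001 → (4.000,4.340)–(3.000,4.136)
cell (3,8): code 0100 → (3.665,9.000)–(4.000,8.876)
cell (3,9): code 1110 → (3.000,9.685)–(3.665,9.000)
cell (3,10): code 1001 → (4.000,10.855)–(3.000,10.211)
cell (4,2): code 0010 → (4.000,2.416)–(4.592,3.000)
cell (4,3): code 0011 → (4.592,3.000)–(4.407,4.000)
cell (4,4): code 0001 → (4.407,4.000)–(4.000,4.340)
cell (4,8): code 0010 → (4.000,8.876)–(4.234,9.000)
cell (4,9): code 0011 → (4.234,9.000)–(4.868,10.000)
cell (4,10): code 0001 → (4.868,10.000)–(4.000,10.855)
total: 16 segments, chained into 2 closed loop(s), length Σ = 11.861793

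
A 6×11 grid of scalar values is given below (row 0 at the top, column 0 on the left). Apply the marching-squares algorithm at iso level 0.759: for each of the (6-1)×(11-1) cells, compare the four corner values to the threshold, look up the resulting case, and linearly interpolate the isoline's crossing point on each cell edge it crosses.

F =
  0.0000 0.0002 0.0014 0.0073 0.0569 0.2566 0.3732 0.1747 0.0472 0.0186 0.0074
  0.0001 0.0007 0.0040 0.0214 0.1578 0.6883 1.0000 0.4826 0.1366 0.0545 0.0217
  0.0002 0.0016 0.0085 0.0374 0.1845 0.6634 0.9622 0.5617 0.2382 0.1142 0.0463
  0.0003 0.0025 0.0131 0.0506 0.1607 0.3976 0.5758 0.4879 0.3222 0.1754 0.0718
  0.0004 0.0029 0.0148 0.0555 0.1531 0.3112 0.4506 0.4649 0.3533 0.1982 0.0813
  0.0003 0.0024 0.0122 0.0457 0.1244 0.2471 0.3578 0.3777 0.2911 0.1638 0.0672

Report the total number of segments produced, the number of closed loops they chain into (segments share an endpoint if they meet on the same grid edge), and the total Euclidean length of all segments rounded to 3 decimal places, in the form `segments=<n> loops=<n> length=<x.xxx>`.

segments=6 loops=1 length=5.063

cell (0,5): code 0100 → (0.616,6.000)–(1.000,5.227)
cell (0,6): code 1000 → (1.000,6.466)–(0.616,6.000)
cell (1,5): code 0110 → (1.000,5.227)–(2.000,5.320)
cell (1,6): code 1001 → (2.000,6.507)–(1.000,6.466)
cell (2,5): code 0010 → (2.000,5.320)–(2.526,6.000)
cell (2,6): code 0001 → (2.526,6.000)–(2.000,6.507)
total: 6 segments, chained into 1 closed loop(s), length Σ = 5.063075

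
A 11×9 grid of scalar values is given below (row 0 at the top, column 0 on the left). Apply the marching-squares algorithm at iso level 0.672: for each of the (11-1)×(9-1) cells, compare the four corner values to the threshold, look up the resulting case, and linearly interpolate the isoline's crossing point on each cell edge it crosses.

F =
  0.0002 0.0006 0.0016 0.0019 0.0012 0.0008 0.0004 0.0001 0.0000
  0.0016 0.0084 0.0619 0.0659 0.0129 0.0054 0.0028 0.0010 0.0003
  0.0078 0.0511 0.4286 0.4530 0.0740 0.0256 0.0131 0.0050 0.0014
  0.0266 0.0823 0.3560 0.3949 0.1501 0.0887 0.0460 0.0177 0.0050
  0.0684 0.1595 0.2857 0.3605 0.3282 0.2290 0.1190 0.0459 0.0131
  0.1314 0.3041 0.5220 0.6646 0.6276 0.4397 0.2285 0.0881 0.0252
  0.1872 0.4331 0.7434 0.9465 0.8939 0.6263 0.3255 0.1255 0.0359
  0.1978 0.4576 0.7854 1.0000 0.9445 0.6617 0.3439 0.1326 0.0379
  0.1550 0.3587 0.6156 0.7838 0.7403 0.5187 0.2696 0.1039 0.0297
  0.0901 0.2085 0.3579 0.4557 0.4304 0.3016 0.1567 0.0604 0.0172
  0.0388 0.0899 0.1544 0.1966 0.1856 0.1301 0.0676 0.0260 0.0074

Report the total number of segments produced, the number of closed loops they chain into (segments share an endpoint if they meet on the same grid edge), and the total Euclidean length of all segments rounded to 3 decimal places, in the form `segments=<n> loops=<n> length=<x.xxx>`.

segments=12 loops=1 length=10.343

cell (5,1): code 0100 → (5.678,2.000)–(6.000,1.770)
cell (5,2): code 1100 → (5.026,3.000)–(5.678,2.000)
cell (5,3): code 1100 → (5.167,4.000)–(5.026,3.000)
cell (5,4): code 1000 → (6.000,4.829)–(5.167,4.000)
cell (6,1): code 0110 → (6.000,1.770)–(7.000,1.654)
cell (6,4): code 1001 → (7.000,4.964)–(6.000,4.829)
cell (7,1): code 0010 → (7.000,1.654)–(7.668,2.000)
cell (7,2): code 0111 → (7.668,2.000)–(8.000,2.335)
cell (7,4): code 1001 → (8.000,4.308)–(7.000,4.964)
cell (8,2): code 0010 → (8.000,2.335)–(8.341,3.000)
cell (8,3): code 0011 → (8.341,3.000)–(8.220,4.000)
cell (8,4): code 0001 → (8.220,4.000)–(8.000,4.308)
total: 12 segments, chained into 1 closed loop(s), length Σ = 10.343375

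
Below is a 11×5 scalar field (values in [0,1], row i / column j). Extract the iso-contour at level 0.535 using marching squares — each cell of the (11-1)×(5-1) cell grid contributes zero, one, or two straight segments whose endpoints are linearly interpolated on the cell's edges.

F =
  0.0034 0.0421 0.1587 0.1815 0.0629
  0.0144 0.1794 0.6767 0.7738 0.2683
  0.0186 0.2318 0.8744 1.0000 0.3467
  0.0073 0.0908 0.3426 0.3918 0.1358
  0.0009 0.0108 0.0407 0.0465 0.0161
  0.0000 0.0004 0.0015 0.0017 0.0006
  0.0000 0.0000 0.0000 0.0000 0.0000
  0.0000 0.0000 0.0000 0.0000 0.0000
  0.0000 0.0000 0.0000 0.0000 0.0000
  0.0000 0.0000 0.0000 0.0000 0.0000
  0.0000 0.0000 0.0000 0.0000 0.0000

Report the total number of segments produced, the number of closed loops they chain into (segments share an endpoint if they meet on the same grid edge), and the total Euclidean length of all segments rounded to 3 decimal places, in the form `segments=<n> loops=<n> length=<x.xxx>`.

cell (0,1): code 0100 → (0.726,2.000)–(1.000,1.715)
cell (0,2): code 1100 → (0.597,3.000)–(0.726,2.000)
cell (0,3): code 1000 → (1.000,3.472)–(0.597,3.000)
cell (1,1): code 0110 → (1.000,1.715)–(2.000,1.472)
cell (1,3): code 1001 → (2.000,3.712)–(1.000,3.472)
cell (2,1): code 0010 → (2.000,1.472)–(2.638,2.000)
cell (2,2): code 0011 → (2.638,2.000)–(2.765,3.000)
cell (2,3): code 0001 → (2.765,3.000)–(2.000,3.712)
total: 8 segments, chained into 1 closed loop(s), length Σ = 6.962773

segments=8 loops=1 length=6.963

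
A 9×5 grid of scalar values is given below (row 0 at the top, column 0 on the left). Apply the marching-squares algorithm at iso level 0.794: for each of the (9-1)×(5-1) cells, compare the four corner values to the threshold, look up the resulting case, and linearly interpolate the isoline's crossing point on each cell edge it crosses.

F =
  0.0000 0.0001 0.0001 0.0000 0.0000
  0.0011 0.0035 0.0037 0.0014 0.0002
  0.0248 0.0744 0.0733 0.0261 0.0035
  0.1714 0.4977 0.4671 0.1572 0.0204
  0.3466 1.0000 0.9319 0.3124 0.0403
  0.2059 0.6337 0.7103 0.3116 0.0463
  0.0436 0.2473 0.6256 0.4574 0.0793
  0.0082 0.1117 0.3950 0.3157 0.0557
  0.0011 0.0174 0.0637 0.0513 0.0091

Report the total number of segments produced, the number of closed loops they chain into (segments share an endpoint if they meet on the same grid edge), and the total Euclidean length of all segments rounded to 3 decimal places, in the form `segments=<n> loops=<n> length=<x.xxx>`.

segments=6 loops=1 length=4.202

cell (3,0): code 0100 → (3.590,1.000)–(4.000,0.685)
cell (3,1): code 1100 → (3.703,2.000)–(3.590,1.000)
cell (3,2): code 1000 → (4.000,2.223)–(3.703,2.000)
cell (4,0): code 0010 → (4.000,0.685)–(4.562,1.000)
cell (4,1): code 0011 → (4.562,1.000)–(4.622,2.000)
cell (4,2): code 0001 → (4.622,2.000)–(4.000,2.223)
total: 6 segments, chained into 1 closed loop(s), length Σ = 4.202037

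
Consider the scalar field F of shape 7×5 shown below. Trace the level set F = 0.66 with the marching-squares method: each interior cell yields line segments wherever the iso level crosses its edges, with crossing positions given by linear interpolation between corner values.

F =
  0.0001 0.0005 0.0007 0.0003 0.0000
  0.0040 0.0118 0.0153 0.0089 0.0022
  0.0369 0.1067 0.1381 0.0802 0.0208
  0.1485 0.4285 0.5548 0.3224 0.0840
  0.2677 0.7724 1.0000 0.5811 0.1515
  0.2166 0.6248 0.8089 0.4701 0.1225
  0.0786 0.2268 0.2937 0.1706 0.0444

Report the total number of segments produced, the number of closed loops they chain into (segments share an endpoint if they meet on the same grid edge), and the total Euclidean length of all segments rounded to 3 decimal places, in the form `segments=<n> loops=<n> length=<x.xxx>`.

cell (3,0): code 0100 → (3.673,1.000)–(4.000,0.777)
cell (3,1): code 1100 → (3.236,2.000)–(3.673,1.000)
cell (3,2): code 1000 → (4.000,2.812)–(3.236,2.000)
cell (4,0): code 0010 → (4.000,0.777)–(4.762,1.000)
cell (4,1): code 0111 → (4.762,1.000)–(5.000,1.191)
cell (4,2): code 1001 → (5.000,2.439)–(4.000,2.812)
cell (5,1): code 0010 → (5.000,1.191)–(5.289,2.000)
cell (5,2): code 0001 → (5.289,2.000)–(5.000,2.439)
total: 8 segments, chained into 1 closed loop(s), length Σ = 6.152199

segments=8 loops=1 length=6.152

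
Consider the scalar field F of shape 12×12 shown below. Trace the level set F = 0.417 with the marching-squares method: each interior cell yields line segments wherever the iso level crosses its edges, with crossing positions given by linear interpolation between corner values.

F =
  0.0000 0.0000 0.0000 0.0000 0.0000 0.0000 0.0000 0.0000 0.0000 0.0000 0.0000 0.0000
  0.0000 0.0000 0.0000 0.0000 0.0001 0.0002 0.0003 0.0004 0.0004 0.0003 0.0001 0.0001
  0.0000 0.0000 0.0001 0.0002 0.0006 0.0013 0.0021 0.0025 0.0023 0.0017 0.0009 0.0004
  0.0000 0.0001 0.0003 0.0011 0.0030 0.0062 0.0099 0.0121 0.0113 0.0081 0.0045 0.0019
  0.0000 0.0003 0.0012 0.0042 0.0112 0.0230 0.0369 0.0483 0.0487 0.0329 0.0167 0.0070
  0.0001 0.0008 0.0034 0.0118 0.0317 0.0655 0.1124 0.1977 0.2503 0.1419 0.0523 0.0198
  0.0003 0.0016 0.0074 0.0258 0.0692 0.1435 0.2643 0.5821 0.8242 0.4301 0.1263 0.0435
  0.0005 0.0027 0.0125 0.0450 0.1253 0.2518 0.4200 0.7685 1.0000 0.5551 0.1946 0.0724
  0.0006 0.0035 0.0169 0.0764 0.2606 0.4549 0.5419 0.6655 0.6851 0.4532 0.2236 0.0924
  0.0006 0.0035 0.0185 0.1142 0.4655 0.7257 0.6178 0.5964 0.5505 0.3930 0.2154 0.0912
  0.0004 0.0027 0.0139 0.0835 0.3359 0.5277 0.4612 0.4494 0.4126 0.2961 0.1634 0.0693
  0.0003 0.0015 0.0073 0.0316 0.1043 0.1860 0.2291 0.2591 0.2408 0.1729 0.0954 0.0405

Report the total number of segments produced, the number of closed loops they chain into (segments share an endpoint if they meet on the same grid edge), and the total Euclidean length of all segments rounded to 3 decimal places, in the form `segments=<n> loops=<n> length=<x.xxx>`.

cell (5,6): code 0100 → (5.570,7.000)–(6.000,6.480)
cell (5,7): code 1100 → (5.290,8.000)–(5.570,7.000)
cell (5,8): code 1100 → (5.955,9.000)–(5.290,8.000)
cell (5,9): code 1000 → (6.000,9.043)–(5.955,9.000)
cell (6,5): code 0100 → (6.981,6.000)–(7.000,5.982)
cell (6,6): code 1110 → (6.000,6.480)–(6.981,6.000)
cell (6,9): code 1001 → (7.000,9.383)–(6.000,9.043)
cell (7,4): code 0100 → (7.813,5.000)–(8.000,4.805)
cell (7,5): code 1110 → (7.000,5.982)–(7.813,5.000)
cell (7,9): code 1001 → (8.000,9.158)–(7.000,9.383)
cell (8,3): code 0100 → (8.763,4.000)–(9.000,3.862)
cell (8,4): code 1110 → (8.000,4.805)–(8.763,4.000)
cell (8,8): code 1011 → (9.000,8.848)–(8.601,9.000)
cell (8,9): code 0001 → (8.601,9.000)–(8.000,9.158)
cell (9,3): code 0010 → (9.000,3.862)–(9.374,4.000)
cell (9,4): code 0111 → (9.374,4.000)–(10.000,4.423)
cell (9,7): code 1011 → (10.000,7.880)–(9.968,8.000)
cell (9,8): code 0001 → (9.968,8.000)–(9.000,8.848)
cell (10,4): code 0010 → (10.000,4.423)–(10.324,5.000)
cell (10,5): code 0011 → (10.324,5.000)–(10.190,6.000)
cell (10,6): code 0011 → (10.190,6.000)–(10.170,7.000)
cell (10,7): code 0001 → (10.170,7.000)–(10.000,7.880)
total: 22 segments, chained into 1 closed loop(s), length Σ = 16.284526

segments=22 loops=1 length=16.285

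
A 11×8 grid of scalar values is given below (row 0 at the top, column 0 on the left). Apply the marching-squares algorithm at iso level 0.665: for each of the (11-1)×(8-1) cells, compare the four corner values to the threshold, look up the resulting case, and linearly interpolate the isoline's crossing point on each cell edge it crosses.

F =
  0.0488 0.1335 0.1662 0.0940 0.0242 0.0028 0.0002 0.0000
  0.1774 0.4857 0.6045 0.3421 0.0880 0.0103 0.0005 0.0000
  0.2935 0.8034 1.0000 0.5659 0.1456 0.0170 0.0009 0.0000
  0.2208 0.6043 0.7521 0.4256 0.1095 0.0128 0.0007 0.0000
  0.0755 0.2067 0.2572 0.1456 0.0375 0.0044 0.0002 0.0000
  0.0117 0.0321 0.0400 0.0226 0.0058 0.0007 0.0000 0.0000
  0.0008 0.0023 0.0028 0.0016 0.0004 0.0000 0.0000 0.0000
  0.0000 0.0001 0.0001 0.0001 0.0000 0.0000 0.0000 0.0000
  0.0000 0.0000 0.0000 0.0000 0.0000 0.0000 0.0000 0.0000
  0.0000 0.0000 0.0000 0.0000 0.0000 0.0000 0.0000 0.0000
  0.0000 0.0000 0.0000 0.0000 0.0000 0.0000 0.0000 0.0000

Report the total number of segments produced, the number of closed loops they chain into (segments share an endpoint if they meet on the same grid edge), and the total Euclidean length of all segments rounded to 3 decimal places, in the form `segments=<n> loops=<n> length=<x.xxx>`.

cell (1,0): code 0100 → (1.564,1.000)–(2.000,0.729)
cell (1,1): code 1100 → (1.153,2.000)–(1.564,1.000)
cell (1,2): code 1000 → (2.000,2.772)–(1.153,2.000)
cell (2,0): code 0010 → (2.000,0.729)–(2.695,1.000)
cell (2,1): code 0111 → (2.695,1.000)–(3.000,1.411)
cell (2,2): code 1001 → (3.000,2.267)–(2.000,2.772)
cell (3,1): code 0010 → (3.000,1.411)–(3.176,2.000)
cell (3,2): code 0001 → (3.176,2.000)–(3.000,2.267)
total: 8 segments, chained into 1 closed loop(s), length Σ = 6.053046

segments=8 loops=1 length=6.053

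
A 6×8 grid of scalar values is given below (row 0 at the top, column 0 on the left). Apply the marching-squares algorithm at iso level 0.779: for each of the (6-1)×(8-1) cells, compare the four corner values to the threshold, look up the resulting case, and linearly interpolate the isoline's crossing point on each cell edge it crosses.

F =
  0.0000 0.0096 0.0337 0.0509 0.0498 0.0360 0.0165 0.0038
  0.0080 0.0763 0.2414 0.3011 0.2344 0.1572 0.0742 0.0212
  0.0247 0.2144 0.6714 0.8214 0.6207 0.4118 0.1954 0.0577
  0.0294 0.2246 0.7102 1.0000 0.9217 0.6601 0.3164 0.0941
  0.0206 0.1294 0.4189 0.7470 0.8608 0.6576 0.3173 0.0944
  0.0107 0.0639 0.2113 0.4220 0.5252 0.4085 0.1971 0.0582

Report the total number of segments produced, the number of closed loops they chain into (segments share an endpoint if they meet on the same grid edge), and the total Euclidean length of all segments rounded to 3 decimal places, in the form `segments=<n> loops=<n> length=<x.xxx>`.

cell (1,2): code 0100 → (1.919,3.000)–(2.000,2.717)
cell (1,3): code 1000 → (2.000,3.211)–(1.919,3.000)
cell (2,2): code 0110 → (2.000,2.717)–(3.000,2.237)
cell (2,3): code 1101 → (2.526,4.000)–(2.000,3.211)
cell (2,4): code 1000 → (3.000,4.545)–(2.526,4.000)
cell (3,2): code 0010 → (3.000,2.237)–(3.874,3.000)
cell (3,3): code 0111 → (3.874,3.000)–(4.000,3.281)
cell (3,4): code 1001 → (4.000,4.403)–(3.000,4.545)
cell (4,3): code 0010 → (4.000,3.281)–(4.244,4.000)
cell (4,4): code 0001 → (4.244,4.000)–(4.000,4.403)
total: 10 segments, chained into 1 closed loop(s), length Σ = 7.008188

segments=10 loops=1 length=7.008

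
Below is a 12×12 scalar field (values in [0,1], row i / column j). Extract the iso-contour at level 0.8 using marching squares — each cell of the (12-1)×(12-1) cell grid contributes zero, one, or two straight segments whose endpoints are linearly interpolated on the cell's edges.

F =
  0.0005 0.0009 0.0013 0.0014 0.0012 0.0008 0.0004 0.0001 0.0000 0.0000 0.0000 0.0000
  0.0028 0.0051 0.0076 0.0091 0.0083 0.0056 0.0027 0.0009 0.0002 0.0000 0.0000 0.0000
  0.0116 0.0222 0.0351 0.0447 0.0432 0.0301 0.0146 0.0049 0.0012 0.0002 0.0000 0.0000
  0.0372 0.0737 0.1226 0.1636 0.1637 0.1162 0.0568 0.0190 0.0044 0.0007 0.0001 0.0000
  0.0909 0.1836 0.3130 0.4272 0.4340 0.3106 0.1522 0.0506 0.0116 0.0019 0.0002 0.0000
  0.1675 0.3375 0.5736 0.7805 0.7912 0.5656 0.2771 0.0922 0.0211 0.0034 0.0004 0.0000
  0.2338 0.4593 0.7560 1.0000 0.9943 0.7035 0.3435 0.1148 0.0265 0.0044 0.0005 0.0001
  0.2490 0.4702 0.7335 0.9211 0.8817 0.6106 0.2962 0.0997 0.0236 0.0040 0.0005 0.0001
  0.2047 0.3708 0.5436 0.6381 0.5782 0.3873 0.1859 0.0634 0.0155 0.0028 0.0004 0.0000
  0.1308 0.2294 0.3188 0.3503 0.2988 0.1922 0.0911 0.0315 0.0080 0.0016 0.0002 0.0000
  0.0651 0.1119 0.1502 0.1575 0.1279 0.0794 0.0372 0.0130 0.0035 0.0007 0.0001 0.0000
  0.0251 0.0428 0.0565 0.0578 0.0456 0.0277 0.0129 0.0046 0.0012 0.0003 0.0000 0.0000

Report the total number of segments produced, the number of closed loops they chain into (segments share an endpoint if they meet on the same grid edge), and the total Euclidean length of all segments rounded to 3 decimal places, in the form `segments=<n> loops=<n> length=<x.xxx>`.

cell (5,2): code 0100 → (5.089,3.000)–(6.000,2.180)
cell (5,3): code 1100 → (5.043,4.000)–(5.089,3.000)
cell (5,4): code 1000 → (6.000,4.668)–(5.043,4.000)
cell (6,2): code 0110 → (6.000,2.180)–(7.000,2.354)
cell (6,4): code 1001 → (7.000,4.301)–(6.000,4.668)
cell (7,2): code 0010 → (7.000,2.354)–(7.428,3.000)
cell (7,3): code 0011 → (7.428,3.000)–(7.269,4.000)
cell (7,4): code 0001 → (7.269,4.000)–(7.000,4.301)
total: 8 segments, chained into 1 closed loop(s), length Σ = 7.664803

segments=8 loops=1 length=7.665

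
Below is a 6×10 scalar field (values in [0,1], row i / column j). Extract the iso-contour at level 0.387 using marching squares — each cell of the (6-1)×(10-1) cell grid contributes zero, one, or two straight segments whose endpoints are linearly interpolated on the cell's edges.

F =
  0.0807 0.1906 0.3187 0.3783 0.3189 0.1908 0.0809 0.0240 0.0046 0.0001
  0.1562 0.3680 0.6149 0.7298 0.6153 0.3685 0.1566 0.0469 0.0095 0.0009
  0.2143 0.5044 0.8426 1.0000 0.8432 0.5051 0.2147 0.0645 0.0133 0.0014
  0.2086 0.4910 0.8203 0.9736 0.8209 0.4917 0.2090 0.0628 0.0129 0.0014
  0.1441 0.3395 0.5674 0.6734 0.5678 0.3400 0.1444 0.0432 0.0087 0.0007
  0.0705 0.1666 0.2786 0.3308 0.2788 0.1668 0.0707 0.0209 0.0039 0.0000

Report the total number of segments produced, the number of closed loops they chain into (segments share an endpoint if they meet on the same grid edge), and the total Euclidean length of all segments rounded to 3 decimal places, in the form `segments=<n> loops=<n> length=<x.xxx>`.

segments=18 loops=1 length=15.043

cell (0,1): code 0100 → (0.231,2.000)–(1.000,1.077)
cell (0,2): code 1100 → (0.025,3.000)–(0.231,2.000)
cell (0,3): code 1100 → (0.230,4.000)–(0.025,3.000)
cell (0,4): code 1000 → (1.000,4.925)–(0.230,4.000)
cell (1,0): code 0100 → (1.139,1.000)–(2.000,0.595)
cell (1,1): code 1110 → (1.000,1.077)–(1.139,1.000)
cell (1,4): code 1101 → (1.135,5.000)–(1.000,4.925)
cell (1,5): code 1000 → (2.000,5.407)–(1.135,5.000)
cell (2,0): code 0110 → (2.000,0.595)–(3.000,0.632)
cell (2,5): code 1001 → (3.000,5.370)–(2.000,5.407)
cell (3,0): code 0010 → (3.000,0.632)–(3.686,1.000)
cell (3,1): code 0111 → (3.686,1.000)–(4.000,1.208)
cell (3,4): code 1011 → (4.000,4.794)–(3.690,5.000)
cell (3,5): code 0001 → (3.690,5.000)–(3.000,5.370)
cell (4,1): code 0010 → (4.000,1.208)–(4.625,2.000)
cell (4,2): code 0011 → (4.625,2.000)–(4.836,3.000)
cell (4,3): code 0011 → (4.836,3.000)–(4.626,4.000)
cell (4,4): code 0001 → (4.626,4.000)–(4.000,4.794)
total: 18 segments, chained into 1 closed loop(s), length Σ = 15.042882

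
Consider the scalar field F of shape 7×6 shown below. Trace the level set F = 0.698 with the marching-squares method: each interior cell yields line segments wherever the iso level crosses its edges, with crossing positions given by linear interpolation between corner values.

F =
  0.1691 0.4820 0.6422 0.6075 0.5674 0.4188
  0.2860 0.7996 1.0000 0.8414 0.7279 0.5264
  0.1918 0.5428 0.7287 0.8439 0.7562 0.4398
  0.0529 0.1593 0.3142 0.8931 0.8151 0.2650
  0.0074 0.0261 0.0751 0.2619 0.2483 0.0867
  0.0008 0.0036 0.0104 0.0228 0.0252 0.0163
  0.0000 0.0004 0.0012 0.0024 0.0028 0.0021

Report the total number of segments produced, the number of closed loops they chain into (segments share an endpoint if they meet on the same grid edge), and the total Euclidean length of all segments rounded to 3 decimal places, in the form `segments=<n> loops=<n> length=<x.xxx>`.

cell (0,0): code 0100 → (0.680,1.000)–(1.000,0.802)
cell (0,1): code 1100 → (0.156,2.000)–(0.680,1.000)
cell (0,2): code 1100 → (0.387,3.000)–(0.156,2.000)
cell (0,3): code 1100 → (0.814,4.000)–(0.387,3.000)
cell (0,4): code 1000 → (1.000,4.148)–(0.814,4.000)
cell (1,0): code 0010 → (1.000,0.802)–(1.396,1.000)
cell (1,1): code 0111 → (1.396,1.000)–(2.000,1.835)
cell (1,4): code 1001 → (2.000,4.184)–(1.000,4.148)
cell (2,1): code 0010 → (2.000,1.835)–(2.074,2.000)
cell (2,2): code 0111 → (2.074,2.000)–(3.000,2.663)
cell (2,4): code 1001 → (3.000,4.213)–(2.000,4.184)
cell (3,2): code 0010 → (3.000,2.663)–(3.309,3.000)
cell (3,3): code 0011 → (3.309,3.000)–(3.207,4.000)
cell (3,4): code 0001 → (3.207,4.000)–(3.000,4.213)
total: 14 segments, chained into 1 closed loop(s), length Σ = 10.409944

segments=14 loops=1 length=10.410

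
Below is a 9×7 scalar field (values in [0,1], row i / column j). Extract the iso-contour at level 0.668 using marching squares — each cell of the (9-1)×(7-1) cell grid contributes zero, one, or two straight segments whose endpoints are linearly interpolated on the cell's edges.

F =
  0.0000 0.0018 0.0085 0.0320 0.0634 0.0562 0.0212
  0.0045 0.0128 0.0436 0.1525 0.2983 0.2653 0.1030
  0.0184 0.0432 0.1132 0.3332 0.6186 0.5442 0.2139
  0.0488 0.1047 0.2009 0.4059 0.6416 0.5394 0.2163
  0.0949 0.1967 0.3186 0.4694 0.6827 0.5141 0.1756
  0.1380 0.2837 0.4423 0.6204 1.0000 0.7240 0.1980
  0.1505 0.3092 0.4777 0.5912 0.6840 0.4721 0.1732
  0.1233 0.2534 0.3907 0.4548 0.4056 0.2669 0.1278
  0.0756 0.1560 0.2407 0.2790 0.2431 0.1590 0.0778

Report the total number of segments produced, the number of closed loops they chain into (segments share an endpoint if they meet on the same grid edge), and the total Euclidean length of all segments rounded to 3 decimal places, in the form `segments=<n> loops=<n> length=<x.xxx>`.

cell (3,3): code 0100 → (3.642,4.000)–(4.000,3.931)
cell (3,4): code 1000 → (4.000,4.087)–(3.642,4.000)
cell (4,3): code 0110 → (4.000,3.931)–(5.000,3.125)
cell (4,4): code 1101 → (4.733,5.000)–(4.000,4.087)
cell (4,5): code 1000 → (5.000,5.106)–(4.733,5.000)
cell (5,3): code 0110 → (5.000,3.125)–(6.000,3.828)
cell (5,4): code 1011 → (6.000,4.076)–(5.222,5.000)
cell (5,5): code 0001 → (5.222,5.000)–(5.000,5.106)
cell (6,3): code 0010 → (6.000,3.828)–(6.057,4.000)
cell (6,4): code 0001 → (6.057,4.000)–(6.000,4.076)
total: 10 segments, chained into 1 closed loop(s), length Σ = 6.427763

segments=10 loops=1 length=6.428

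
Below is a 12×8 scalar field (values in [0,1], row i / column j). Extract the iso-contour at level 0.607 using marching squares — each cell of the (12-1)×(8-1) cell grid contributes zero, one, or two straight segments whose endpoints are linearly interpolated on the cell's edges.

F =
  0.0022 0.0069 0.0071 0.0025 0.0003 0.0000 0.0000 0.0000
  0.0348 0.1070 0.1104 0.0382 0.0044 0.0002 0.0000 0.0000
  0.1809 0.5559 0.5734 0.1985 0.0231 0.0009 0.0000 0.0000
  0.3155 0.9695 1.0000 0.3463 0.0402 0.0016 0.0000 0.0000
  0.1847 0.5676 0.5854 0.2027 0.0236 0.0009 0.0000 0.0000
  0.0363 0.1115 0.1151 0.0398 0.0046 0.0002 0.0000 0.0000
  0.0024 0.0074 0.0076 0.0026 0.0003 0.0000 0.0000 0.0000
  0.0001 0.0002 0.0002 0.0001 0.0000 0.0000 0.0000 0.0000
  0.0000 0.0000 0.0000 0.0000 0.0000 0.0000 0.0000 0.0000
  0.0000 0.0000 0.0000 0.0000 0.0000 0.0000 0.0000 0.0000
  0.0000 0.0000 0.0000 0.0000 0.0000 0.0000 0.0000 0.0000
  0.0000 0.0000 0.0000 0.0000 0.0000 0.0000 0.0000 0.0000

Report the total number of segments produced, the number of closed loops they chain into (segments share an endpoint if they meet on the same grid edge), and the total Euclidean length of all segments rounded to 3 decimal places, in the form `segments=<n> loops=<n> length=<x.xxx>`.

cell (2,0): code 0100 → (2.124,1.000)–(3.000,0.446)
cell (2,1): code 1100 → (2.079,2.000)–(2.124,1.000)
cell (2,2): code 1000 → (3.000,2.601)–(2.079,2.000)
cell (3,0): code 0010 → (3.000,0.446)–(3.902,1.000)
cell (3,1): code 0011 → (3.902,1.000)–(3.948,2.000)
cell (3,2): code 0001 → (3.948,2.000)–(3.000,2.601)
total: 6 segments, chained into 1 closed loop(s), length Σ = 6.320259

segments=6 loops=1 length=6.320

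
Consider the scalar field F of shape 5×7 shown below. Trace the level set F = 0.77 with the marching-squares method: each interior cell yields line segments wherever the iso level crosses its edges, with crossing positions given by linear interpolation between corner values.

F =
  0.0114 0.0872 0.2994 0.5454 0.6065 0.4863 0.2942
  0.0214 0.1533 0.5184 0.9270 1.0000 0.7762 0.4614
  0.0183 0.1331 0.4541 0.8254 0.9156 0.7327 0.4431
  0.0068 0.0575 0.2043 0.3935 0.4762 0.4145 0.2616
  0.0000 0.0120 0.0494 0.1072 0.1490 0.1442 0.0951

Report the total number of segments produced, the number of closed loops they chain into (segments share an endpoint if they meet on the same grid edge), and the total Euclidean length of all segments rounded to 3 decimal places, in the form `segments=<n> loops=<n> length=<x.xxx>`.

segments=10 loops=1 length=6.887

cell (0,2): code 0100 → (0.589,3.000)–(1.000,2.616)
cell (0,3): code 1100 → (0.416,4.000)–(0.589,3.000)
cell (0,4): code 1100 → (0.979,5.000)–(0.416,4.000)
cell (0,5): code 1000 → (1.000,5.020)–(0.979,5.000)
cell (1,2): code 0110 → (1.000,2.616)–(2.000,2.851)
cell (1,4): code 1011 → (2.000,4.796)–(1.143,5.000)
cell (1,5): code 0001 → (1.143,5.000)–(1.000,5.020)
cell (2,2): code 0010 → (2.000,2.851)–(2.128,3.000)
cell (2,3): code 0011 → (2.128,3.000)–(2.331,4.000)
cell (2,4): code 0001 → (2.331,4.000)–(2.000,4.796)
total: 10 segments, chained into 1 closed loop(s), length Σ = 6.886509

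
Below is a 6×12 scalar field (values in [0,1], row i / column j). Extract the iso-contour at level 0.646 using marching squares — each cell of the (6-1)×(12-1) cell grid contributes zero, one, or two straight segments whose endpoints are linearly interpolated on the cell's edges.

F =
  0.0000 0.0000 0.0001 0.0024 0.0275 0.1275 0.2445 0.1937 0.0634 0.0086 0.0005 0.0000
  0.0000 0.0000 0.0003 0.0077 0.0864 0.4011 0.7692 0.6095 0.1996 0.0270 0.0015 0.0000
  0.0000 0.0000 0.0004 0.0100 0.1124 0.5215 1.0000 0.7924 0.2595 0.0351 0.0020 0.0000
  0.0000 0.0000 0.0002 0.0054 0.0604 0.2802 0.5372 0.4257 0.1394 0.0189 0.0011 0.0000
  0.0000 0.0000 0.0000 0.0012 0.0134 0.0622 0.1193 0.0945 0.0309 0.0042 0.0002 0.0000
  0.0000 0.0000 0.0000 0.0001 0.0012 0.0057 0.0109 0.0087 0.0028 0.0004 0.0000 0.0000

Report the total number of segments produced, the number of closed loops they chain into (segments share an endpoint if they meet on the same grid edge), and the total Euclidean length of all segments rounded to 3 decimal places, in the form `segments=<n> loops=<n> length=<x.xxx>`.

segments=8 loops=1 length=6.057

cell (0,5): code 0100 → (0.765,6.000)–(1.000,5.665)
cell (0,6): code 1000 → (1.000,6.771)–(0.765,6.000)
cell (1,5): code 0110 → (1.000,5.665)–(2.000,5.260)
cell (1,6): code 1101 → (1.200,7.000)–(1.000,6.771)
cell (1,7): code 1000 → (2.000,7.275)–(1.200,7.000)
cell (2,5): code 0010 → (2.000,5.260)–(2.765,6.000)
cell (2,6): code 0011 → (2.765,6.000)–(2.399,7.000)
cell (2,7): code 0001 → (2.399,7.000)–(2.000,7.275)
total: 8 segments, chained into 1 closed loop(s), length Σ = 6.057394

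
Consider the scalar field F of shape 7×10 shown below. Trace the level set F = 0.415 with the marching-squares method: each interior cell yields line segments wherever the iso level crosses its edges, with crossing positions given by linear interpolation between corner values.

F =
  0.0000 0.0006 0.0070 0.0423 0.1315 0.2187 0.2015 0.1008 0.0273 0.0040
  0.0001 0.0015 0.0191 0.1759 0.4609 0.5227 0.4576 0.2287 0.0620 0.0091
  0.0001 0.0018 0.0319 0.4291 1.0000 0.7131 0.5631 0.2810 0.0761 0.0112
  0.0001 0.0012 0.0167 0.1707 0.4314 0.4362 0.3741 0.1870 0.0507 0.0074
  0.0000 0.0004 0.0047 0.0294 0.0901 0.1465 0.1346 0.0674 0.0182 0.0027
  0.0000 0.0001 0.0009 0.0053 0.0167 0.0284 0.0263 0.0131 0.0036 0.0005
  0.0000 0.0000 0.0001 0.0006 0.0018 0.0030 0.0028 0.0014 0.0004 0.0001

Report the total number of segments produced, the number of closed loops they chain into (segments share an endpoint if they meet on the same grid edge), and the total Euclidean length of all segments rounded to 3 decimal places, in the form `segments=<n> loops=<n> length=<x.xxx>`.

segments=14 loops=1 length=9.349

cell (0,3): code 0100 → (0.861,4.000)–(1.000,3.839)
cell (0,4): code 1100 → (0.646,5.000)–(0.861,4.000)
cell (0,5): code 1100 → (0.834,6.000)–(0.646,5.000)
cell (0,6): code 1000 → (1.000,6.186)–(0.834,6.000)
cell (1,2): code 0100 → (1.944,3.000)–(2.000,2.965)
cell (1,3): code 1110 → (1.000,3.839)–(1.944,3.000)
cell (1,6): code 1001 → (2.000,6.525)–(1.000,6.186)
cell (2,2): code 0010 → (2.000,2.965)–(2.055,3.000)
cell (2,3): code 0111 → (2.055,3.000)–(3.000,3.937)
cell (2,5): code 1011 → (3.000,5.341)–(2.784,6.000)
cell (2,6): code 0001 → (2.784,6.000)–(2.000,6.525)
cell (3,3): code 0010 → (3.000,3.937)–(3.048,4.000)
cell (3,4): code 0011 → (3.048,4.000)–(3.073,5.000)
cell (3,5): code 0001 → (3.073,5.000)–(3.000,5.341)
total: 14 segments, chained into 1 closed loop(s), length Σ = 9.349312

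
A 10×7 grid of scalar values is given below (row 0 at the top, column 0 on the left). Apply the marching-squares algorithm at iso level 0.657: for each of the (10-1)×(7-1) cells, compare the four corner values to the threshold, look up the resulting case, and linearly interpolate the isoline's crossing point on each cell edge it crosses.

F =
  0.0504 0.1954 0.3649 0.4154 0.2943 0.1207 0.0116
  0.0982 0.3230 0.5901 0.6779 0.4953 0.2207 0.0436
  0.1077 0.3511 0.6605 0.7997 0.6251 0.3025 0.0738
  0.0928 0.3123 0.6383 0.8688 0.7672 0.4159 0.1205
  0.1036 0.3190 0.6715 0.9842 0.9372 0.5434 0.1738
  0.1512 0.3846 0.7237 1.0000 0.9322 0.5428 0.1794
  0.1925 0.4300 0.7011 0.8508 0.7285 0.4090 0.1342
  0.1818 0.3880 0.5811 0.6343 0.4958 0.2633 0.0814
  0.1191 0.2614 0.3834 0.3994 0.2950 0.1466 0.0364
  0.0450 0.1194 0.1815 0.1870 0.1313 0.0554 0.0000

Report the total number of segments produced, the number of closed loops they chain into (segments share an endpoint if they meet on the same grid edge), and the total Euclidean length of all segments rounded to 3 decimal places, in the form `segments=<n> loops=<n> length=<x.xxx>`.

segments=20 loops=1 length=14.292

cell (0,2): code 0100 → (0.920,3.000)–(1.000,2.762)
cell (0,3): code 1000 → (1.000,3.114)–(0.920,3.000)
cell (1,1): code 0100 → (1.950,2.000)–(2.000,1.989)
cell (1,2): code 1110 → (1.000,2.762)–(1.950,2.000)
cell (1,3): code 1001 → (2.000,3.817)–(1.000,3.114)
cell (2,1): code 0010 → (2.000,1.989)–(2.158,2.000)
cell (2,2): code 0111 → (2.158,2.000)–(3.000,2.081)
cell (2,3): code 1101 → (2.224,4.000)–(2.000,3.817)
cell (2,4): code 1000 → (3.000,4.314)–(2.224,4.000)
cell (3,1): code 0100 → (3.563,2.000)–(4.000,1.959)
cell (3,2): code 1110 → (3.000,2.081)–(3.563,2.000)
cell (3,4): code 1001 → (4.000,4.712)–(3.000,4.314)
cell (4,1): code 0110 → (4.000,1.959)–(5.000,1.803)
cell (4,4): code 1001 → (5.000,4.707)–(4.000,4.712)
cell (5,1): code 0110 → (5.000,1.803)–(6.000,1.837)
cell (5,4): code 1001 → (6.000,4.224)–(5.000,4.707)
cell (6,1): code 0010 → (6.000,1.837)–(6.367,2.000)
cell (6,2): code 0011 → (6.367,2.000)–(6.895,3.000)
cell (6,3): code 0011 → (6.895,3.000)–(6.307,4.000)
cell (6,4): code 0001 → (6.307,4.000)–(6.000,4.224)
total: 20 segments, chained into 1 closed loop(s), length Σ = 14.291831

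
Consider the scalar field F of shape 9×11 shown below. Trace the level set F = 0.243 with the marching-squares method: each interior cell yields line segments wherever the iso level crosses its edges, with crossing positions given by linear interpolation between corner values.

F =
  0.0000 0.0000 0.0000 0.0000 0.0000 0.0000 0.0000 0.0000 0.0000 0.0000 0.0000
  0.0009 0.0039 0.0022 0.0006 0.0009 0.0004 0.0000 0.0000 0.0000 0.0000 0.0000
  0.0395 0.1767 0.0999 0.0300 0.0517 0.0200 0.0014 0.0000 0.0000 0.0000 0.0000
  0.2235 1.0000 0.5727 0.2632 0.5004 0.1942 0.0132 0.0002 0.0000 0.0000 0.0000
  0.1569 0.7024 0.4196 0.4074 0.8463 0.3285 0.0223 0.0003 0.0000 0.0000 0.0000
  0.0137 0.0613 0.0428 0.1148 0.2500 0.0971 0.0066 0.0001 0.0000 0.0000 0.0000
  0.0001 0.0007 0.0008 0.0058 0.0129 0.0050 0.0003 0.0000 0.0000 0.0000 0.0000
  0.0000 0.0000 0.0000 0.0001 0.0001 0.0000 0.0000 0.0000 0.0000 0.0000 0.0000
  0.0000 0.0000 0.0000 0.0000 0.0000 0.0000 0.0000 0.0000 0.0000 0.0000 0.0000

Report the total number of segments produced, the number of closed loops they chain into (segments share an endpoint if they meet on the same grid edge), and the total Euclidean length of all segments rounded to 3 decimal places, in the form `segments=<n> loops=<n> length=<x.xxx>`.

segments=16 loops=1 length=13.673

cell (2,0): code 0100 → (2.081,1.000)–(3.000,0.025)
cell (2,1): code 1100 → (2.303,2.000)–(2.081,1.000)
cell (2,2): code 1100 → (2.913,3.000)–(2.303,2.000)
cell (2,3): code 1100 → (2.426,4.000)–(2.913,3.000)
cell (2,4): code 1000 → (3.000,4.841)–(2.426,4.000)
cell (3,0): code 0110 → (3.000,0.025)–(4.000,0.158)
cell (3,4): code 1101 → (3.363,5.000)–(3.000,4.841)
cell (3,5): code 1000 → (4.000,5.279)–(3.363,5.000)
cell (4,0): code 0010 → (4.000,0.158)–(4.717,1.000)
cell (4,1): code 0011 → (4.717,1.000)–(4.469,2.000)
cell (4,2): code 0011 → (4.469,2.000)–(4.562,3.000)
cell (4,3): code 0111 → (4.562,3.000)–(5.000,3.948)
cell (4,4): code 1011 → (5.000,4.046)–(4.369,5.000)
cell (4,5): code 0001 → (4.369,5.000)–(4.000,5.279)
cell (5,3): code 0010 → (5.000,3.948)–(5.030,4.000)
cell (5,4): code 0001 → (5.030,4.000)–(5.000,4.046)
total: 16 segments, chained into 1 closed loop(s), length Σ = 13.672782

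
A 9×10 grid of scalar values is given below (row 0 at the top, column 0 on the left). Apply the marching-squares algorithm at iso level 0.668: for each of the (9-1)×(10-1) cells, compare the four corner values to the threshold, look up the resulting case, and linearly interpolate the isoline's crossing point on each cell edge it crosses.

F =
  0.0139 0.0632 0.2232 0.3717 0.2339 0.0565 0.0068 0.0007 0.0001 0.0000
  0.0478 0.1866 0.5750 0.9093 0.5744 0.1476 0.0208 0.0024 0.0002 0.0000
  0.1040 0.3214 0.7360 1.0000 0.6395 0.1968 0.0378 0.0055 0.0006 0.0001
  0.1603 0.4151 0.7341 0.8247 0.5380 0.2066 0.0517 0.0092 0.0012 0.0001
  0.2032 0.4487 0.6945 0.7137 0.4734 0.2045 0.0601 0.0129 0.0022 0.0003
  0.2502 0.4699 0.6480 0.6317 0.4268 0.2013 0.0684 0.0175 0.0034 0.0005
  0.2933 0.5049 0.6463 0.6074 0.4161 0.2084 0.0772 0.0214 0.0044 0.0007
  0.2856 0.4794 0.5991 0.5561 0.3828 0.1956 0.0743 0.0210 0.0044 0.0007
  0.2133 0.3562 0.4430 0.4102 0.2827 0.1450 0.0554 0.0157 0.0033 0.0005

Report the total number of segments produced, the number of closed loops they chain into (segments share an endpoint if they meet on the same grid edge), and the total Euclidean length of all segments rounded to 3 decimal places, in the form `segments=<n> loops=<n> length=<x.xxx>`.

segments=12 loops=1 length=10.117

cell (0,2): code 0100 → (0.551,3.000)–(1.000,2.278)
cell (0,3): code 1000 → (1.000,3.721)–(0.551,3.000)
cell (1,1): code 0100 → (1.578,2.000)–(2.000,1.836)
cell (1,2): code 1110 → (1.000,2.278)–(1.578,2.000)
cell (1,3): code 1001 → (2.000,3.921)–(1.000,3.721)
cell (2,1): code 0110 → (2.000,1.836)–(3.000,1.793)
cell (2,3): code 1001 → (3.000,3.547)–(2.000,3.921)
cell (3,1): code 0110 → (3.000,1.793)–(4.000,1.892)
cell (3,3): code 1001 → (4.000,3.190)–(3.000,3.547)
cell (4,1): code 0010 → (4.000,1.892)–(4.570,2.000)
cell (4,2): code 0011 → (4.570,2.000)–(4.557,3.000)
cell (4,3): code 0001 → (4.557,3.000)–(4.000,3.190)
total: 12 segments, chained into 1 closed loop(s), length Σ = 10.117182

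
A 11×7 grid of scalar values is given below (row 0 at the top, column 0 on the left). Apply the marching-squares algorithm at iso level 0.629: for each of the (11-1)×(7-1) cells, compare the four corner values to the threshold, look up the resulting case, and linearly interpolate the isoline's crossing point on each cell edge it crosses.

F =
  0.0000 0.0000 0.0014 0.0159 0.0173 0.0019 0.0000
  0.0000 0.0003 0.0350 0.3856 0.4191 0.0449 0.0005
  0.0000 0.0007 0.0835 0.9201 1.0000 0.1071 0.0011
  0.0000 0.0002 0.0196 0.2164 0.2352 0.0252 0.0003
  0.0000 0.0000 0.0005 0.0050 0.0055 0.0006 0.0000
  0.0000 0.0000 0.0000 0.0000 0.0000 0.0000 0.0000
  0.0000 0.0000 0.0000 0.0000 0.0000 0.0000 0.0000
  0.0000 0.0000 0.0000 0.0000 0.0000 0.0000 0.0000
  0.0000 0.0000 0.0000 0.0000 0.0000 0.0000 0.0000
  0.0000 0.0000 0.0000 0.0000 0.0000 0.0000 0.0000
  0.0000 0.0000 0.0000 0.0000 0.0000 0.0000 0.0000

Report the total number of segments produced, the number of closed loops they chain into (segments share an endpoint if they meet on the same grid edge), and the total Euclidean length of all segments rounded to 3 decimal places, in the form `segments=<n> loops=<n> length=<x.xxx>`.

segments=6 loops=1 length=4.594

cell (1,2): code 0100 → (1.455,3.000)–(2.000,2.652)
cell (1,3): code 1100 → (1.361,4.000)–(1.455,3.000)
cell (1,4): code 1000 → (2.000,4.416)–(1.361,4.000)
cell (2,2): code 0010 → (2.000,2.652)–(2.414,3.000)
cell (2,3): code 0011 → (2.414,3.000)–(2.485,4.000)
cell (2,4): code 0001 → (2.485,4.000)–(2.000,4.416)
total: 6 segments, chained into 1 closed loop(s), length Σ = 4.594439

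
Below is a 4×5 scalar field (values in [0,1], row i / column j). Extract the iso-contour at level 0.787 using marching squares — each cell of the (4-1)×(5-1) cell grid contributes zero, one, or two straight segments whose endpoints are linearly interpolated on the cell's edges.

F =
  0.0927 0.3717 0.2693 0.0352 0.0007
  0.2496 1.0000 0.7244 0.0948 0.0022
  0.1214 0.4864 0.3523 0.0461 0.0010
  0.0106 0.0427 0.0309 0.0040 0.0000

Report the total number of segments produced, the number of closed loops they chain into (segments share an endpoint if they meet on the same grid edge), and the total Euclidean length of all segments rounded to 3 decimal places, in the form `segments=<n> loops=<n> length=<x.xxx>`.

segments=4 loops=1 length=2.666

cell (0,0): code 0100 → (0.661,1.000)–(1.000,0.716)
cell (0,1): code 1000 → (1.000,1.773)–(0.661,1.000)
cell (1,0): code 0010 → (1.000,0.716)–(1.415,1.000)
cell (1,1): code 0001 → (1.415,1.000)–(1.000,1.773)
total: 4 segments, chained into 1 closed loop(s), length Σ = 2.665749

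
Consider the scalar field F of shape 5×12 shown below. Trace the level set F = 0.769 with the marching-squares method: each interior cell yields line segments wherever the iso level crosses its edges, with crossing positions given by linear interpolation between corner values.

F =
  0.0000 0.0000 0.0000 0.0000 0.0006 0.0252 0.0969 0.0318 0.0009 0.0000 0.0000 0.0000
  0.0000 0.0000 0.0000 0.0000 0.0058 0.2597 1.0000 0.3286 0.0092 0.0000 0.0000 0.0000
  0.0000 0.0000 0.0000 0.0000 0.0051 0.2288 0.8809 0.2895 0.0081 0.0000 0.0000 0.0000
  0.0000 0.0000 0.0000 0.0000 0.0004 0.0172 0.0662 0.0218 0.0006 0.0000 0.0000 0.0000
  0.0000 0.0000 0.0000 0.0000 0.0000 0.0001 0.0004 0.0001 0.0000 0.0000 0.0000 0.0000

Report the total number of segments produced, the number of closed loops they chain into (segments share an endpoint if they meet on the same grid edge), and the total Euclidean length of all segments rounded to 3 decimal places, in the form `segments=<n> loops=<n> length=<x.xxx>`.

segments=6 loops=1 length=3.308

cell (0,5): code 0100 → (0.744,6.000)–(1.000,5.688)
cell (0,6): code 1000 → (1.000,6.344)–(0.744,6.000)
cell (1,5): code 0110 → (1.000,5.688)–(2.000,5.828)
cell (1,6): code 1001 → (2.000,6.189)–(1.000,6.344)
cell (2,5): code 0010 → (2.000,5.828)–(2.137,6.000)
cell (2,6): code 0001 → (2.137,6.000)–(2.000,6.189)
total: 6 segments, chained into 1 closed loop(s), length Σ = 3.307535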